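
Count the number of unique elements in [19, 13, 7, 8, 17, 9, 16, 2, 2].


List all unique values:
Distinct values: [2, 7, 8, 9, 13, 16, 17, 19]
Count = 8
Final answer: 8


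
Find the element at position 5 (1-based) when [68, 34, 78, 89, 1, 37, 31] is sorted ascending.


Sort ascending: [1, 31, 34, 37, 68, 78, 89]
The 5th element (1-indexed) is at index 4.
Value = 68
Final answer: 68


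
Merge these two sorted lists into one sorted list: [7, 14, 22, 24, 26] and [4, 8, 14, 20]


List A: [7, 14, 22, 24, 26]
List B: [4, 8, 14, 20]
Repeatedly compare the front elements and take the smaller:
  7 vs 4 -> take 4
  7 vs 8 -> take 7
  14 vs 8 -> take 8
  14 vs 14 -> take 14
  22 vs 14 -> take 14
  22 vs 20 -> take 20
  B is exhausted; append the rest of A: [22, 24, 26]
Final answer: [4, 7, 8, 14, 14, 20, 22, 24, 26]


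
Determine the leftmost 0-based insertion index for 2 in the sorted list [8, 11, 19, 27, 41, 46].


List is sorted: [8, 11, 19, 27, 41, 46]
We need the leftmost position where 2 can be inserted, i.e. the first index whose element is >= 2 (or the end of the list if none is).
Binary search with low=0, high=6 (0-based indices):
  low=0, high=6, mid=3: a[3]=27 >= 2, so high = 3
  low=0, high=3, mid=1: a[1]=11 >= 2, so high = 1
  low=0, high=1, mid=0: a[0]=8 >= 2, so high = 0
Now low = high = 0, so the insertion index is 0.
Final answer: 0


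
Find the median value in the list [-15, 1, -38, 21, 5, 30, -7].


First, sort the list: [-38, -15, -7, 1, 5, 21, 30]
The list has 7 elements (odd count).
The middle index is 3 (0-based), and the element there is 1.
Final answer: 1


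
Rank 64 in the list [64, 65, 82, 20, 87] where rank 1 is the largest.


Sort descending: [87, 82, 65, 64, 20]
Find 64 in the sorted list.
64 is at position 4.
Final answer: 4


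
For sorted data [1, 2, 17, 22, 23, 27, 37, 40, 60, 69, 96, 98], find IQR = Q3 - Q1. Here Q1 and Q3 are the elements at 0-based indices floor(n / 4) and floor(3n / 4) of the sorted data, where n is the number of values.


The data has n = 12 elements.
Q1 index = floor(12 / 4) = floor(3) = 3; Q3 index = floor(3 * 12 / 4) = floor(9) = 9
Q1 = element at index 3 = 22
Q3 = element at index 9 = 69
IQR = 69 - 22 = 47
Final answer: 47


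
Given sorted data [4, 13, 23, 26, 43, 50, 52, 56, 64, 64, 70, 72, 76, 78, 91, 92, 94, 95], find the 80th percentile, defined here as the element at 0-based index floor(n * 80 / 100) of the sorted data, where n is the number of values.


The dataset has n = 18 elements.
Index = floor(18 * 80 / 100) = floor(1440 / 100) = floor(14.4) = 14
Counting from index 0 in the sorted data, the element at index 14 is 91.
Final answer: 91


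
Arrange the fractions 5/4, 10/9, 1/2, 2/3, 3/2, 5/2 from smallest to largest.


Convert to decimal for comparison:
  5/4 = 1.25
  10/9 = 1.1111
  1/2 = 0.5
  2/3 = 0.6667
  3/2 = 1.5
  5/2 = 2.5
Decimals in increasing order: 0.5 < 0.6667 < 1.1111 < 1.25 < 1.5 < 2.5
Writing each back as its fraction gives the sorted order.
Final answer: 1/2, 2/3, 10/9, 5/4, 3/2, 5/2


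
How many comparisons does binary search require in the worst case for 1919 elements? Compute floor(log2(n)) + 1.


Binary search halves the search space each step.
Maximum comparisons = floor(log2(1919)) + 1
log2(1919) = 10.9061
floor(log2(1919)) = 10, so 10 + 1 = 11
Final answer: 11


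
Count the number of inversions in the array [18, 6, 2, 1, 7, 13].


For each element, count the later elements that are smaller than it:
  18 (index 0): smaller elements after it = [6, 2, 1, 7, 13] -> 5
  6 (index 1): smaller elements after it = [2, 1] -> 2
  2 (index 2): smaller elements after it = [1] -> 1
  1 (index 3): smaller elements after it = [] -> 0
  7 (index 4): smaller elements after it = [] -> 0
Total inversions = 5 + 2 + 1 + 0 + 0 = 8
Final answer: 8


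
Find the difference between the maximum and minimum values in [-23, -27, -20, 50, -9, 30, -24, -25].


Maximum value: 50
Minimum value: -27
Range = 50 - (-27) = 77
Final answer: 77


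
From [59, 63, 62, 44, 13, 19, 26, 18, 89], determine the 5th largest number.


Sort descending: [89, 63, 62, 59, 44, 26, 19, 18, 13]
The 5th element (1-indexed) is at index 4.
Value = 44
Final answer: 44


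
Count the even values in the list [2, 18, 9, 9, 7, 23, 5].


Check each element:
  2 is even
  18 is even
  9 is odd
  9 is odd
  7 is odd
  23 is odd
  5 is odd
Evens: [2, 18]
Count of evens = 2
Final answer: 2


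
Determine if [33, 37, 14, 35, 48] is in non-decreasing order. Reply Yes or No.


Check consecutive pairs:
  33 <= 37? True
  37 <= 14? False
  14 <= 35? True
  35 <= 48? True
1 consecutive pair(s) are out of order, so the list is not sorted.
Final answer: No


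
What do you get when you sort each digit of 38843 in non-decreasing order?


The number 38843 has digits: 3, 8, 8, 4, 3
Sorted: 3, 3, 4, 8, 8
Joining the sorted digits gives the result.
Final answer: 33488


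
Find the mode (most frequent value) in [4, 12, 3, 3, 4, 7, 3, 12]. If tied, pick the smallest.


Count the frequency of each value:
  3 appears 3 time(s)
  4 appears 2 time(s)
  7 appears 1 time(s)
  12 appears 2 time(s)
Maximum frequency is 3.
Only 3 reaches that frequency, so it is the mode.
Final answer: 3


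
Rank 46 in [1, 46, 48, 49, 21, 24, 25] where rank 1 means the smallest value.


Sort ascending: [1, 21, 24, 25, 46, 48, 49]
Find 46 in the sorted list.
46 is at position 5 (1-indexed).
Final answer: 5


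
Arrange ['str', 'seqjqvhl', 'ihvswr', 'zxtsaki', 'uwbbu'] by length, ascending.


Compute lengths:
  'str' has length 3
  'seqjqvhl' has length 8
  'ihvswr' has length 6
  'zxtsaki' has length 7
  'uwbbu' has length 5
Lengths in increasing order: 3 < 5 < 6 < 7 < 8
Listing the words in that order gives the answer.
Final answer: ['str', 'uwbbu', 'ihvswr', 'zxtsaki', 'seqjqvhl']


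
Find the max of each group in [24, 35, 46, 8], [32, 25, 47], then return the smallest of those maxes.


Find max of each group:
  Group 1: [24, 35, 46, 8] -> max = 46
  Group 2: [32, 25, 47] -> max = 47
Maxes: [46, 47]
Minimum of maxes = 46
Final answer: 46


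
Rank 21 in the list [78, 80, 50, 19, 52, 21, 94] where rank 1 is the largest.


Sort descending: [94, 80, 78, 52, 50, 21, 19]
Find 21 in the sorted list.
21 is at position 6.
Final answer: 6


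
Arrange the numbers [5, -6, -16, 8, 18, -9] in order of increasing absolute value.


Compute absolute values:
  |5| = 5
  |-6| = 6
  |-16| = 16
  |8| = 8
  |18| = 18
  |-9| = 9
Absolute values in increasing order: 5 < 6 < 8 < 9 < 16 < 18
Listing the original numbers in that order gives the answer.
Final answer: [5, -6, 8, -9, -16, 18]


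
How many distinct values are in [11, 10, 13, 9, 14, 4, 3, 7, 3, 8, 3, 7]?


List all unique values:
Distinct values: [3, 4, 7, 8, 9, 10, 11, 13, 14]
Count = 9
Final answer: 9


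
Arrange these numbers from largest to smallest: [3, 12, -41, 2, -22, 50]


Original list: [3, 12, -41, 2, -22, 50]
Repeatedly take the largest remaining element:
  Remaining [3, 12, -41, 2, -22, 50] -> largest is 50
  Remaining [3, 12, -41, 2, -22] -> largest is 12
  Remaining [3, -41, 2, -22] -> largest is 3
  Remaining [-41, 2, -22] -> largest is 2
  Remaining [-41, -22] -> largest is -22
  Remaining [-41] -> largest is -41
Collecting the picks in order gives the descending list.
Final answer: [50, 12, 3, 2, -22, -41]


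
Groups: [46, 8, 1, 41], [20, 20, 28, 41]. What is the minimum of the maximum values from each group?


Find max of each group:
  Group 1: [46, 8, 1, 41] -> max = 46
  Group 2: [20, 20, 28, 41] -> max = 41
Maxes: [46, 41]
Minimum of maxes = 41
Final answer: 41


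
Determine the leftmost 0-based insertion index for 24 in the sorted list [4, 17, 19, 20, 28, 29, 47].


List is sorted: [4, 17, 19, 20, 28, 29, 47]
We need the leftmost position where 24 can be inserted, i.e. the first index whose element is >= 24 (or the end of the list if none is).
Binary search with low=0, high=7 (0-based indices):
  low=0, high=7, mid=3: a[3]=20 < 24, so low = 4
  low=4, high=7, mid=5: a[5]=29 >= 24, so high = 5
  low=4, high=5, mid=4: a[4]=28 >= 24, so high = 4
Now low = high = 4, so the insertion index is 4.
Final answer: 4


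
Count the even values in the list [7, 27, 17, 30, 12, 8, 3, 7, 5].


Check each element:
  7 is odd
  27 is odd
  17 is odd
  30 is even
  12 is even
  8 is even
  3 is odd
  7 is odd
  5 is odd
Evens: [30, 12, 8]
Count of evens = 3
Final answer: 3


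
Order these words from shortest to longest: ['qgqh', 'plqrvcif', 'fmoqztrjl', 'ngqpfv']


Compute lengths:
  'qgqh' has length 4
  'plqrvcif' has length 8
  'fmoqztrjl' has length 9
  'ngqpfv' has length 6
Lengths in increasing order: 4 < 6 < 8 < 9
Listing the words in that order gives the answer.
Final answer: ['qgqh', 'ngqpfv', 'plqrvcif', 'fmoqztrjl']


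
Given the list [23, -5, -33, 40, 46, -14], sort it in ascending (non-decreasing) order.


Original list: [23, -5, -33, 40, 46, -14]
Repeatedly take the smallest remaining element:
  Remaining [23, -5, -33, 40, 46, -14] -> smallest is -33
  Remaining [23, -5, 40, 46, -14] -> smallest is -14
  Remaining [23, -5, 40, 46] -> smallest is -5
  Remaining [23, 40, 46] -> smallest is 23
  Remaining [40, 46] -> smallest is 40
  Remaining [46] -> smallest is 46
Collecting the picks in order gives the sorted list.
Final answer: [-33, -14, -5, 23, 40, 46]


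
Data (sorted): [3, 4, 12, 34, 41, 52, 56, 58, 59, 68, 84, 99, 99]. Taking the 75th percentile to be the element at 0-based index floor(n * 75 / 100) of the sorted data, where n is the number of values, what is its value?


The dataset has n = 13 elements.
Index = floor(13 * 75 / 100) = floor(975 / 100) = floor(9.75) = 9
Counting from index 0 in the sorted data, the element at index 9 is 68.
Final answer: 68


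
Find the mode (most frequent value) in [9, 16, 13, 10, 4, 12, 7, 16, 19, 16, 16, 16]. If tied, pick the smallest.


Count the frequency of each value:
  4 appears 1 time(s)
  7 appears 1 time(s)
  9 appears 1 time(s)
  10 appears 1 time(s)
  12 appears 1 time(s)
  13 appears 1 time(s)
  16 appears 5 time(s)
  19 appears 1 time(s)
Maximum frequency is 5.
Only 16 reaches that frequency, so it is the mode.
Final answer: 16


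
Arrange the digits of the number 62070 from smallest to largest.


The number 62070 has digits: 6, 2, 0, 7, 0
Sorted: 0, 0, 2, 6, 7
Joining the sorted digits gives the result.
Final answer: 00267


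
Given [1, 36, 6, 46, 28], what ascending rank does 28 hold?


Sort ascending: [1, 6, 28, 36, 46]
Find 28 in the sorted list.
28 is at position 3 (1-indexed).
Final answer: 3


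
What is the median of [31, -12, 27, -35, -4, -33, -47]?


First, sort the list: [-47, -35, -33, -12, -4, 27, 31]
The list has 7 elements (odd count).
The middle index is 3 (0-based), and the element there is -12.
Final answer: -12


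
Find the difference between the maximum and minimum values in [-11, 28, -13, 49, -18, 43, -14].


Maximum value: 49
Minimum value: -18
Range = 49 - (-18) = 67
Final answer: 67


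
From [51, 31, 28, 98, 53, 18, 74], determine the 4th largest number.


Sort descending: [98, 74, 53, 51, 31, 28, 18]
The 4th element (1-indexed) is at index 3.
Value = 51
Final answer: 51


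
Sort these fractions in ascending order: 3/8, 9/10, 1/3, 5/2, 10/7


Convert to decimal for comparison:
  3/8 = 0.375
  9/10 = 0.9
  1/3 = 0.3333
  5/2 = 2.5
  10/7 = 1.4286
Decimals in increasing order: 0.3333 < 0.375 < 0.9 < 1.4286 < 2.5
Writing each back as its fraction gives the sorted order.
Final answer: 1/3, 3/8, 9/10, 10/7, 5/2


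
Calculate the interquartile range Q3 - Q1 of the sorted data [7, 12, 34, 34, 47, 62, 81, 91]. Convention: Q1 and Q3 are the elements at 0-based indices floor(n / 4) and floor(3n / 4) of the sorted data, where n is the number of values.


The data has n = 8 elements.
Q1 index = floor(8 / 4) = floor(2) = 2; Q3 index = floor(3 * 8 / 4) = floor(6) = 6
Q1 = element at index 2 = 34
Q3 = element at index 6 = 81
IQR = 81 - 34 = 47
Final answer: 47


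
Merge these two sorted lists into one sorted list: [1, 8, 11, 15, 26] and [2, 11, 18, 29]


List A: [1, 8, 11, 15, 26]
List B: [2, 11, 18, 29]
Repeatedly compare the front elements and take the smaller:
  1 vs 2 -> take 1
  8 vs 2 -> take 2
  8 vs 11 -> take 8
  11 vs 11 -> take 11
  15 vs 11 -> take 11
  15 vs 18 -> take 15
  26 vs 18 -> take 18
  26 vs 29 -> take 26
  A is exhausted; append the rest of B: [29]
Final answer: [1, 2, 8, 11, 11, 15, 18, 26, 29]


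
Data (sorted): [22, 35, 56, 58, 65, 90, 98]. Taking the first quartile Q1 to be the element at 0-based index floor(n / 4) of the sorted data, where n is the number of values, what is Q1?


The list has n = 7 elements.
Q1 index = floor(7 / 4) = floor(1.75) = 1
Counting from index 0 in the sorted data, the element at index 1 is 35.
Final answer: 35


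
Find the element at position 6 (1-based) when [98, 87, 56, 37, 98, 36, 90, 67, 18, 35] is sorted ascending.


Sort ascending: [18, 35, 36, 37, 56, 67, 87, 90, 98, 98]
The 6th element (1-indexed) is at index 5.
Value = 67
Final answer: 67


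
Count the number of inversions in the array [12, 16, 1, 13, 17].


For each element, count the later elements that are smaller than it:
  12 (index 0): smaller elements after it = [1] -> 1
  16 (index 1): smaller elements after it = [1, 13] -> 2
  1 (index 2): smaller elements after it = [] -> 0
  13 (index 3): smaller elements after it = [] -> 0
Total inversions = 1 + 2 + 0 + 0 = 3
Final answer: 3


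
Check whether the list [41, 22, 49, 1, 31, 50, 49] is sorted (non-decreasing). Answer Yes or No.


Check consecutive pairs:
  41 <= 22? False
  22 <= 49? True
  49 <= 1? False
  1 <= 31? True
  31 <= 50? True
  50 <= 49? False
3 consecutive pair(s) are out of order, so the list is not sorted.
Final answer: No


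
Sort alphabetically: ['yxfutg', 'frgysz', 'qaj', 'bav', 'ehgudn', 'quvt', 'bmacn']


Compare strings character by character (the first differing letter decides):
  'bav' < 'bmacn' since 'a' < 'm' at position 2
  'bmacn' < 'ehgudn' since 'b' < 'e' at position 1
  'ehgudn' < 'frgysz' since 'e' < 'f' at position 1
  'frgysz' < 'qaj' since 'f' < 'q' at position 1
  'qaj' < 'quvt' since 'a' < 'u' at position 2
  'quvt' < 'yxfutg' since 'q' < 'y' at position 1
Chaining these comparisons gives the alphabetical order.
Final answer: ['bav', 'bmacn', 'ehgudn', 'frgysz', 'qaj', 'quvt', 'yxfutg']


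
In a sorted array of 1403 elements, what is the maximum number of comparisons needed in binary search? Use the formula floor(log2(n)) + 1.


Binary search halves the search space each step.
Maximum comparisons = floor(log2(1403)) + 1
log2(1403) = 10.4543
floor(log2(1403)) = 10, so 10 + 1 = 11
Final answer: 11


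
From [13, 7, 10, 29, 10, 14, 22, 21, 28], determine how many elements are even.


Check each element:
  13 is odd
  7 is odd
  10 is even
  29 is odd
  10 is even
  14 is even
  22 is even
  21 is odd
  28 is even
Evens: [10, 10, 14, 22, 28]
Count of evens = 5
Final answer: 5


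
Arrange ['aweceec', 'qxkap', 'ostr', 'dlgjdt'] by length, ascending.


Compute lengths:
  'aweceec' has length 7
  'qxkap' has length 5
  'ostr' has length 4
  'dlgjdt' has length 6
Lengths in increasing order: 4 < 5 < 6 < 7
Listing the words in that order gives the answer.
Final answer: ['ostr', 'qxkap', 'dlgjdt', 'aweceec']


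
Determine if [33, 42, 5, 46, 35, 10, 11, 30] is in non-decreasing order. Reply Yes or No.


Check consecutive pairs:
  33 <= 42? True
  42 <= 5? False
  5 <= 46? True
  46 <= 35? False
  35 <= 10? False
  10 <= 11? True
  11 <= 30? True
3 consecutive pair(s) are out of order, so the list is not sorted.
Final answer: No


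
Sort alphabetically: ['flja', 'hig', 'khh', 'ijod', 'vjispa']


Compare strings character by character (the first differing letter decides):
  'flja' < 'hig' since 'f' < 'h' at position 1
  'hig' < 'ijod' since 'h' < 'i' at position 1
  'ijod' < 'khh' since 'i' < 'k' at position 1
  'khh' < 'vjispa' since 'k' < 'v' at position 1
Chaining these comparisons gives the alphabetical order.
Final answer: ['flja', 'hig', 'ijod', 'khh', 'vjispa']


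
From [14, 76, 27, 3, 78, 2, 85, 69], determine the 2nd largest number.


Sort descending: [85, 78, 76, 69, 27, 14, 3, 2]
The 2nd element (1-indexed) is at index 1.
Value = 78
Final answer: 78


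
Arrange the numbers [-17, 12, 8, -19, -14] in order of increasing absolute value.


Compute absolute values:
  |-17| = 17
  |12| = 12
  |8| = 8
  |-19| = 19
  |-14| = 14
Absolute values in increasing order: 8 < 12 < 14 < 17 < 19
Listing the original numbers in that order gives the answer.
Final answer: [8, 12, -14, -17, -19]


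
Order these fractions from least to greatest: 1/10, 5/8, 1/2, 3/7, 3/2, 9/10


Convert to decimal for comparison:
  1/10 = 0.1
  5/8 = 0.625
  1/2 = 0.5
  3/7 = 0.4286
  3/2 = 1.5
  9/10 = 0.9
Decimals in increasing order: 0.1 < 0.4286 < 0.5 < 0.625 < 0.9 < 1.5
Writing each back as its fraction gives the sorted order.
Final answer: 1/10, 3/7, 1/2, 5/8, 9/10, 3/2


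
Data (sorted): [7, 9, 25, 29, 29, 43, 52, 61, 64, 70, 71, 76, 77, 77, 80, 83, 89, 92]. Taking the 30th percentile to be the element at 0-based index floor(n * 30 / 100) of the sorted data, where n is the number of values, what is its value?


The dataset has n = 18 elements.
Index = floor(18 * 30 / 100) = floor(540 / 100) = floor(5.4) = 5
Counting from index 0 in the sorted data, the element at index 5 is 43.
Final answer: 43


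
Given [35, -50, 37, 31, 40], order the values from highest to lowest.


Original list: [35, -50, 37, 31, 40]
Repeatedly take the largest remaining element:
  Remaining [35, -50, 37, 31, 40] -> largest is 40
  Remaining [35, -50, 37, 31] -> largest is 37
  Remaining [35, -50, 31] -> largest is 35
  Remaining [-50, 31] -> largest is 31
  Remaining [-50] -> largest is -50
Collecting the picks in order gives the descending list.
Final answer: [40, 37, 35, 31, -50]


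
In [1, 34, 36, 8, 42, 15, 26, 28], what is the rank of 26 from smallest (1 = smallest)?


Sort ascending: [1, 8, 15, 26, 28, 34, 36, 42]
Find 26 in the sorted list.
26 is at position 4 (1-indexed).
Final answer: 4


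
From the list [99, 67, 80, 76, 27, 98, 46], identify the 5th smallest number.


Sort ascending: [27, 46, 67, 76, 80, 98, 99]
The 5th element (1-indexed) is at index 4.
Value = 80
Final answer: 80


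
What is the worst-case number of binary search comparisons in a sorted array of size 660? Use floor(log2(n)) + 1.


Binary search halves the search space each step.
Maximum comparisons = floor(log2(660)) + 1
log2(660) = 9.3663
floor(log2(660)) = 9, so 9 + 1 = 10
Final answer: 10


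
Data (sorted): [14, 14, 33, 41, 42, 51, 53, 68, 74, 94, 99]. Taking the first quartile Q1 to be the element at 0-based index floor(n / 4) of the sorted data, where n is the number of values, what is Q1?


The list has n = 11 elements.
Q1 index = floor(11 / 4) = floor(2.75) = 2
Counting from index 0 in the sorted data, the element at index 2 is 33.
Final answer: 33


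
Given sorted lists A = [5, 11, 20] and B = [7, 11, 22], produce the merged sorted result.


List A: [5, 11, 20]
List B: [7, 11, 22]
Repeatedly compare the front elements and take the smaller:
  5 vs 7 -> take 5
  11 vs 7 -> take 7
  11 vs 11 -> take 11
  20 vs 11 -> take 11
  20 vs 22 -> take 20
  A is exhausted; append the rest of B: [22]
Final answer: [5, 7, 11, 11, 20, 22]


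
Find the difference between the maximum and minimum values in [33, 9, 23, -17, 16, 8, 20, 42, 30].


Maximum value: 42
Minimum value: -17
Range = 42 - (-17) = 59
Final answer: 59


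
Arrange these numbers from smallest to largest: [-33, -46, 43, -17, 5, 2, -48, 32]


Original list: [-33, -46, 43, -17, 5, 2, -48, 32]
Repeatedly take the smallest remaining element:
  Remaining [-33, -46, 43, -17, 5, 2, -48, 32] -> smallest is -48
  Remaining [-33, -46, 43, -17, 5, 2, 32] -> smallest is -46
  Remaining [-33, 43, -17, 5, 2, 32] -> smallest is -33
  Remaining [43, -17, 5, 2, 32] -> smallest is -17
  Remaining [43, 5, 2, 32] -> smallest is 2
  Remaining [43, 5, 32] -> smallest is 5
  Remaining [43, 32] -> smallest is 32
  Remaining [43] -> smallest is 43
Collecting the picks in order gives the sorted list.
Final answer: [-48, -46, -33, -17, 2, 5, 32, 43]


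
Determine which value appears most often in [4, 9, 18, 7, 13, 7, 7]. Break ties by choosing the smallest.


Count the frequency of each value:
  4 appears 1 time(s)
  7 appears 3 time(s)
  9 appears 1 time(s)
  13 appears 1 time(s)
  18 appears 1 time(s)
Maximum frequency is 3.
Only 7 reaches that frequency, so it is the mode.
Final answer: 7


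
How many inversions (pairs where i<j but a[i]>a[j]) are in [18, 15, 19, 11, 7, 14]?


For each element, count the later elements that are smaller than it:
  18 (index 0): smaller elements after it = [15, 11, 7, 14] -> 4
  15 (index 1): smaller elements after it = [11, 7, 14] -> 3
  19 (index 2): smaller elements after it = [11, 7, 14] -> 3
  11 (index 3): smaller elements after it = [7] -> 1
  7 (index 4): smaller elements after it = [] -> 0
Total inversions = 4 + 3 + 3 + 1 + 0 = 11
Final answer: 11


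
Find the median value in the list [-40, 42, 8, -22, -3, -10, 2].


First, sort the list: [-40, -22, -10, -3, 2, 8, 42]
The list has 7 elements (odd count).
The middle index is 3 (0-based), and the element there is -3.
Final answer: -3


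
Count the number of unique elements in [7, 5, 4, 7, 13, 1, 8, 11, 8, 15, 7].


List all unique values:
Distinct values: [1, 4, 5, 7, 8, 11, 13, 15]
Count = 8
Final answer: 8


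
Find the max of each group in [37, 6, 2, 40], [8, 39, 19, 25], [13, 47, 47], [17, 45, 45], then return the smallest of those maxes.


Find max of each group:
  Group 1: [37, 6, 2, 40] -> max = 40
  Group 2: [8, 39, 19, 25] -> max = 39
  Group 3: [13, 47, 47] -> max = 47
  Group 4: [17, 45, 45] -> max = 45
Maxes: [40, 39, 47, 45]
Minimum of maxes = 39
Final answer: 39


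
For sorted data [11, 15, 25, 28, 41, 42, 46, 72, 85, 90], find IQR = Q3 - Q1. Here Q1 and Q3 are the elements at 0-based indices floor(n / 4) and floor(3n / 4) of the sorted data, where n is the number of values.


The data has n = 10 elements.
Q1 index = floor(10 / 4) = floor(2.5) = 2; Q3 index = floor(3 * 10 / 4) = floor(7.5) = 7
Q1 = element at index 2 = 25
Q3 = element at index 7 = 72
IQR = 72 - 25 = 47
Final answer: 47


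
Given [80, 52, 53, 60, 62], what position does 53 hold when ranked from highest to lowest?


Sort descending: [80, 62, 60, 53, 52]
Find 53 in the sorted list.
53 is at position 4.
Final answer: 4


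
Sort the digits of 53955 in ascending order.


The number 53955 has digits: 5, 3, 9, 5, 5
Sorted: 3, 5, 5, 5, 9
Joining the sorted digits gives the result.
Final answer: 35559


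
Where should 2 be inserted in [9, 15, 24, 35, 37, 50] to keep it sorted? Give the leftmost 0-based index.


List is sorted: [9, 15, 24, 35, 37, 50]
We need the leftmost position where 2 can be inserted, i.e. the first index whose element is >= 2 (or the end of the list if none is).
Binary search with low=0, high=6 (0-based indices):
  low=0, high=6, mid=3: a[3]=35 >= 2, so high = 3
  low=0, high=3, mid=1: a[1]=15 >= 2, so high = 1
  low=0, high=1, mid=0: a[0]=9 >= 2, so high = 0
Now low = high = 0, so the insertion index is 0.
Final answer: 0


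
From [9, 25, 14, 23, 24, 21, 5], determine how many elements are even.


Check each element:
  9 is odd
  25 is odd
  14 is even
  23 is odd
  24 is even
  21 is odd
  5 is odd
Evens: [14, 24]
Count of evens = 2
Final answer: 2


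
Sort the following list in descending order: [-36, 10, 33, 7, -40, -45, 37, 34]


Original list: [-36, 10, 33, 7, -40, -45, 37, 34]
Repeatedly take the largest remaining element:
  Remaining [-36, 10, 33, 7, -40, -45, 37, 34] -> largest is 37
  Remaining [-36, 10, 33, 7, -40, -45, 34] -> largest is 34
  Remaining [-36, 10, 33, 7, -40, -45] -> largest is 33
  Remaining [-36, 10, 7, -40, -45] -> largest is 10
  Remaining [-36, 7, -40, -45] -> largest is 7
  Remaining [-36, -40, -45] -> largest is -36
  Remaining [-40, -45] -> largest is -40
  Remaining [-45] -> largest is -45
Collecting the picks in order gives the descending list.
Final answer: [37, 34, 33, 10, 7, -36, -40, -45]


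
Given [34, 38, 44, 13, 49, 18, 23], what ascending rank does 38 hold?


Sort ascending: [13, 18, 23, 34, 38, 44, 49]
Find 38 in the sorted list.
38 is at position 5 (1-indexed).
Final answer: 5


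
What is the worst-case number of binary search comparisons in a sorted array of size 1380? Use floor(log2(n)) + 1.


Binary search halves the search space each step.
Maximum comparisons = floor(log2(1380)) + 1
log2(1380) = 10.4305
floor(log2(1380)) = 10, so 10 + 1 = 11
Final answer: 11


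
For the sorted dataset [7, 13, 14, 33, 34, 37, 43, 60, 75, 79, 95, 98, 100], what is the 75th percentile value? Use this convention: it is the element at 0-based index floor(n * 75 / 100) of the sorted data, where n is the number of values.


The dataset has n = 13 elements.
Index = floor(13 * 75 / 100) = floor(975 / 100) = floor(9.75) = 9
Counting from index 0 in the sorted data, the element at index 9 is 79.
Final answer: 79


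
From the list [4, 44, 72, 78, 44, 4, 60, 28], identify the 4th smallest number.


Sort ascending: [4, 4, 28, 44, 44, 60, 72, 78]
The 4th element (1-indexed) is at index 3.
Value = 44
Final answer: 44


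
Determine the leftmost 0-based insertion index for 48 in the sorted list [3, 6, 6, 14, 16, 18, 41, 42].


List is sorted: [3, 6, 6, 14, 16, 18, 41, 42]
We need the leftmost position where 48 can be inserted, i.e. the first index whose element is >= 48 (or the end of the list if none is).
Binary search with low=0, high=8 (0-based indices):
  low=0, high=8, mid=4: a[4]=16 < 48, so low = 5
  low=5, high=8, mid=6: a[6]=41 < 48, so low = 7
  low=7, high=8, mid=7: a[7]=42 < 48, so low = 8
Now low = high = 8, so the insertion index is 8.
Final answer: 8


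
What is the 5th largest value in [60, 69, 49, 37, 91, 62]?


Sort descending: [91, 69, 62, 60, 49, 37]
The 5th element (1-indexed) is at index 4.
Value = 49
Final answer: 49


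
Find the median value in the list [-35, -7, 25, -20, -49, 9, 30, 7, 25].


First, sort the list: [-49, -35, -20, -7, 7, 9, 25, 25, 30]
The list has 9 elements (odd count).
The middle index is 4 (0-based), and the element there is 7.
Final answer: 7


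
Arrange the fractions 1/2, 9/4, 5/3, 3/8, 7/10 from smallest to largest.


Convert to decimal for comparison:
  1/2 = 0.5
  9/4 = 2.25
  5/3 = 1.6667
  3/8 = 0.375
  7/10 = 0.7
Decimals in increasing order: 0.375 < 0.5 < 0.7 < 1.6667 < 2.25
Writing each back as its fraction gives the sorted order.
Final answer: 3/8, 1/2, 7/10, 5/3, 9/4


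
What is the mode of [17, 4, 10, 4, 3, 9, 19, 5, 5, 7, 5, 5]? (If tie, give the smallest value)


Count the frequency of each value:
  3 appears 1 time(s)
  4 appears 2 time(s)
  5 appears 4 time(s)
  7 appears 1 time(s)
  9 appears 1 time(s)
  10 appears 1 time(s)
  17 appears 1 time(s)
  19 appears 1 time(s)
Maximum frequency is 4.
Only 5 reaches that frequency, so it is the mode.
Final answer: 5


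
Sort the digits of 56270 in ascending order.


The number 56270 has digits: 5, 6, 2, 7, 0
Sorted: 0, 2, 5, 6, 7
Joining the sorted digits gives the result.
Final answer: 02567


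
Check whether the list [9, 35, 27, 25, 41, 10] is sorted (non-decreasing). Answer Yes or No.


Check consecutive pairs:
  9 <= 35? True
  35 <= 27? False
  27 <= 25? False
  25 <= 41? True
  41 <= 10? False
3 consecutive pair(s) are out of order, so the list is not sorted.
Final answer: No


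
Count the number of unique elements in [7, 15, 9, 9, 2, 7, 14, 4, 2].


List all unique values:
Distinct values: [2, 4, 7, 9, 14, 15]
Count = 6
Final answer: 6


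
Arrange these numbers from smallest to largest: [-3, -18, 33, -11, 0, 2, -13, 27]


Original list: [-3, -18, 33, -11, 0, 2, -13, 27]
Repeatedly take the smallest remaining element:
  Remaining [-3, -18, 33, -11, 0, 2, -13, 27] -> smallest is -18
  Remaining [-3, 33, -11, 0, 2, -13, 27] -> smallest is -13
  Remaining [-3, 33, -11, 0, 2, 27] -> smallest is -11
  Remaining [-3, 33, 0, 2, 27] -> smallest is -3
  Remaining [33, 0, 2, 27] -> smallest is 0
  Remaining [33, 2, 27] -> smallest is 2
  Remaining [33, 27] -> smallest is 27
  Remaining [33] -> smallest is 33
Collecting the picks in order gives the sorted list.
Final answer: [-18, -13, -11, -3, 0, 2, 27, 33]


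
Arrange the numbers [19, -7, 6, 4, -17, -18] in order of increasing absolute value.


Compute absolute values:
  |19| = 19
  |-7| = 7
  |6| = 6
  |4| = 4
  |-17| = 17
  |-18| = 18
Absolute values in increasing order: 4 < 6 < 7 < 17 < 18 < 19
Listing the original numbers in that order gives the answer.
Final answer: [4, 6, -7, -17, -18, 19]


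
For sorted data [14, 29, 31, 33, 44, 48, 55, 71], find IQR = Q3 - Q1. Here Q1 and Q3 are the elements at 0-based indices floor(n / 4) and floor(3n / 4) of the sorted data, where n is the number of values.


The data has n = 8 elements.
Q1 index = floor(8 / 4) = floor(2) = 2; Q3 index = floor(3 * 8 / 4) = floor(6) = 6
Q1 = element at index 2 = 31
Q3 = element at index 6 = 55
IQR = 55 - 31 = 24
Final answer: 24


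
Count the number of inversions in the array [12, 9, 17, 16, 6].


For each element, count the later elements that are smaller than it:
  12 (index 0): smaller elements after it = [9, 6] -> 2
  9 (index 1): smaller elements after it = [6] -> 1
  17 (index 2): smaller elements after it = [16, 6] -> 2
  16 (index 3): smaller elements after it = [6] -> 1
Total inversions = 2 + 1 + 2 + 1 = 6
Final answer: 6


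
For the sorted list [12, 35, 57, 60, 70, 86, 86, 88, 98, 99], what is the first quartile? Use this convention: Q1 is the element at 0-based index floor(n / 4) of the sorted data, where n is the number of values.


The list has n = 10 elements.
Q1 index = floor(10 / 4) = floor(2.5) = 2
Counting from index 0 in the sorted data, the element at index 2 is 57.
Final answer: 57


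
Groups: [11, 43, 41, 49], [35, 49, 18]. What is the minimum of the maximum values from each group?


Find max of each group:
  Group 1: [11, 43, 41, 49] -> max = 49
  Group 2: [35, 49, 18] -> max = 49
Maxes: [49, 49]
Minimum of maxes = 49
Final answer: 49


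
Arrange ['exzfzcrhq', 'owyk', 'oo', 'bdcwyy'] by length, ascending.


Compute lengths:
  'exzfzcrhq' has length 9
  'owyk' has length 4
  'oo' has length 2
  'bdcwyy' has length 6
Lengths in increasing order: 2 < 4 < 6 < 9
Listing the words in that order gives the answer.
Final answer: ['oo', 'owyk', 'bdcwyy', 'exzfzcrhq']


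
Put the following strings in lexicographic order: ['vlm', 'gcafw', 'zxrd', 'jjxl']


Compare strings character by character (the first differing letter decides):
  'gcafw' < 'jjxl' since 'g' < 'j' at position 1
  'jjxl' < 'vlm' since 'j' < 'v' at position 1
  'vlm' < 'zxrd' since 'v' < 'z' at position 1
Chaining these comparisons gives the alphabetical order.
Final answer: ['gcafw', 'jjxl', 'vlm', 'zxrd']


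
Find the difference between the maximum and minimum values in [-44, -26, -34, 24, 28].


Maximum value: 28
Minimum value: -44
Range = 28 - (-44) = 72
Final answer: 72


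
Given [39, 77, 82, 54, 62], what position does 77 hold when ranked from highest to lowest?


Sort descending: [82, 77, 62, 54, 39]
Find 77 in the sorted list.
77 is at position 2.
Final answer: 2


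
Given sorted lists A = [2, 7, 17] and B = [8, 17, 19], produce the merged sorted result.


List A: [2, 7, 17]
List B: [8, 17, 19]
Repeatedly compare the front elements and take the smaller:
  2 vs 8 -> take 2
  7 vs 8 -> take 7
  17 vs 8 -> take 8
  17 vs 17 -> take 17
  A is exhausted; append the rest of B: [17, 19]
Final answer: [2, 7, 8, 17, 17, 19]


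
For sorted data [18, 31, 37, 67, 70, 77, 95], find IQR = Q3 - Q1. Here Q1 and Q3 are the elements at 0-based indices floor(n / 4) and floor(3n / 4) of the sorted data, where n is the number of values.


The data has n = 7 elements.
Q1 index = floor(7 / 4) = floor(1.75) = 1; Q3 index = floor(3 * 7 / 4) = floor(5.25) = 5
Q1 = element at index 1 = 31
Q3 = element at index 5 = 77
IQR = 77 - 31 = 46
Final answer: 46


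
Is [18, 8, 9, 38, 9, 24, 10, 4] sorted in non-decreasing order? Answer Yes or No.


Check consecutive pairs:
  18 <= 8? False
  8 <= 9? True
  9 <= 38? True
  38 <= 9? False
  9 <= 24? True
  24 <= 10? False
  10 <= 4? False
4 consecutive pair(s) are out of order, so the list is not sorted.
Final answer: No


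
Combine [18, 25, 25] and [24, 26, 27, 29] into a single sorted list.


List A: [18, 25, 25]
List B: [24, 26, 27, 29]
Repeatedly compare the front elements and take the smaller:
  18 vs 24 -> take 18
  25 vs 24 -> take 24
  25 vs 26 -> take 25
  25 vs 26 -> take 25
  A is exhausted; append the rest of B: [26, 27, 29]
Final answer: [18, 24, 25, 25, 26, 27, 29]


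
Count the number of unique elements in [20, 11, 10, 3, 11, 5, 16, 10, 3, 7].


List all unique values:
Distinct values: [3, 5, 7, 10, 11, 16, 20]
Count = 7
Final answer: 7


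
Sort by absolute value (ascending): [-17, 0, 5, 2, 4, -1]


Compute absolute values:
  |-17| = 17
  |0| = 0
  |5| = 5
  |2| = 2
  |4| = 4
  |-1| = 1
Absolute values in increasing order: 0 < 1 < 2 < 4 < 5 < 17
Listing the original numbers in that order gives the answer.
Final answer: [0, -1, 2, 4, 5, -17]


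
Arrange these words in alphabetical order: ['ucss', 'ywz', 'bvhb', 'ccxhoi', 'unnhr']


Compare strings character by character (the first differing letter decides):
  'bvhb' < 'ccxhoi' since 'b' < 'c' at position 1
  'ccxhoi' < 'ucss' since 'c' < 'u' at position 1
  'ucss' < 'unnhr' since 'c' < 'n' at position 2
  'unnhr' < 'ywz' since 'u' < 'y' at position 1
Chaining these comparisons gives the alphabetical order.
Final answer: ['bvhb', 'ccxhoi', 'ucss', 'unnhr', 'ywz']


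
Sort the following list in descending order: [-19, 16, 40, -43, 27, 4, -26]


Original list: [-19, 16, 40, -43, 27, 4, -26]
Repeatedly take the largest remaining element:
  Remaining [-19, 16, 40, -43, 27, 4, -26] -> largest is 40
  Remaining [-19, 16, -43, 27, 4, -26] -> largest is 27
  Remaining [-19, 16, -43, 4, -26] -> largest is 16
  Remaining [-19, -43, 4, -26] -> largest is 4
  Remaining [-19, -43, -26] -> largest is -19
  Remaining [-43, -26] -> largest is -26
  Remaining [-43] -> largest is -43
Collecting the picks in order gives the descending list.
Final answer: [40, 27, 16, 4, -19, -26, -43]


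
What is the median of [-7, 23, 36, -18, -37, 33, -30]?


First, sort the list: [-37, -30, -18, -7, 23, 33, 36]
The list has 7 elements (odd count).
The middle index is 3 (0-based), and the element there is -7.
Final answer: -7


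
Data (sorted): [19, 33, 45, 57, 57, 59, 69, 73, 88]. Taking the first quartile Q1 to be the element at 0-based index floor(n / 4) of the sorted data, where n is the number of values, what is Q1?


The list has n = 9 elements.
Q1 index = floor(9 / 4) = floor(2.25) = 2
Counting from index 0 in the sorted data, the element at index 2 is 45.
Final answer: 45


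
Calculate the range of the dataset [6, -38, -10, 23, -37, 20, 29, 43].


Maximum value: 43
Minimum value: -38
Range = 43 - (-38) = 81
Final answer: 81


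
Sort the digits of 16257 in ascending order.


The number 16257 has digits: 1, 6, 2, 5, 7
Sorted: 1, 2, 5, 6, 7
Joining the sorted digits gives the result.
Final answer: 12567


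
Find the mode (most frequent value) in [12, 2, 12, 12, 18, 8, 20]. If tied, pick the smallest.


Count the frequency of each value:
  2 appears 1 time(s)
  8 appears 1 time(s)
  12 appears 3 time(s)
  18 appears 1 time(s)
  20 appears 1 time(s)
Maximum frequency is 3.
Only 12 reaches that frequency, so it is the mode.
Final answer: 12


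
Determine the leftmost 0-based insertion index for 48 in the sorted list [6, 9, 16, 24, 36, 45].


List is sorted: [6, 9, 16, 24, 36, 45]
We need the leftmost position where 48 can be inserted, i.e. the first index whose element is >= 48 (or the end of the list if none is).
Binary search with low=0, high=6 (0-based indices):
  low=0, high=6, mid=3: a[3]=24 < 48, so low = 4
  low=4, high=6, mid=5: a[5]=45 < 48, so low = 6
Now low = high = 6, so the insertion index is 6.
Final answer: 6


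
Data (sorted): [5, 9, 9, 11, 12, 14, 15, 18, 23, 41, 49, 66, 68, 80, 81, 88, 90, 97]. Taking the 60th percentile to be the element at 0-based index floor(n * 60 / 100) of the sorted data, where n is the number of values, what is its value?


The dataset has n = 18 elements.
Index = floor(18 * 60 / 100) = floor(1080 / 100) = floor(10.8) = 10
Counting from index 0 in the sorted data, the element at index 10 is 49.
Final answer: 49


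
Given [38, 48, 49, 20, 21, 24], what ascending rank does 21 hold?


Sort ascending: [20, 21, 24, 38, 48, 49]
Find 21 in the sorted list.
21 is at position 2 (1-indexed).
Final answer: 2


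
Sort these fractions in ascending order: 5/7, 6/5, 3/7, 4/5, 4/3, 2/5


Convert to decimal for comparison:
  5/7 = 0.7143
  6/5 = 1.2
  3/7 = 0.4286
  4/5 = 0.8
  4/3 = 1.3333
  2/5 = 0.4
Decimals in increasing order: 0.4 < 0.4286 < 0.7143 < 0.8 < 1.2 < 1.3333
Writing each back as its fraction gives the sorted order.
Final answer: 2/5, 3/7, 5/7, 4/5, 6/5, 4/3


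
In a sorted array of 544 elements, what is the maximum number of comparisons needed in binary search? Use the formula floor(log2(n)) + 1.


Binary search halves the search space each step.
Maximum comparisons = floor(log2(544)) + 1
log2(544) = 9.0875
floor(log2(544)) = 9, so 9 + 1 = 10
Final answer: 10


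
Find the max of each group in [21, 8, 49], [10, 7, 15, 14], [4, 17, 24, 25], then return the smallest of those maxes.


Find max of each group:
  Group 1: [21, 8, 49] -> max = 49
  Group 2: [10, 7, 15, 14] -> max = 15
  Group 3: [4, 17, 24, 25] -> max = 25
Maxes: [49, 15, 25]
Minimum of maxes = 15
Final answer: 15


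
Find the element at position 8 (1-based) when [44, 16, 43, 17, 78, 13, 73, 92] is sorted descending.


Sort descending: [92, 78, 73, 44, 43, 17, 16, 13]
The 8th element (1-indexed) is at index 7.
Value = 13
Final answer: 13


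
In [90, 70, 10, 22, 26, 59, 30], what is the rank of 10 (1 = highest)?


Sort descending: [90, 70, 59, 30, 26, 22, 10]
Find 10 in the sorted list.
10 is at position 7.
Final answer: 7


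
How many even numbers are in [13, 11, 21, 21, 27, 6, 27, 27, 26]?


Check each element:
  13 is odd
  11 is odd
  21 is odd
  21 is odd
  27 is odd
  6 is even
  27 is odd
  27 is odd
  26 is even
Evens: [6, 26]
Count of evens = 2
Final answer: 2


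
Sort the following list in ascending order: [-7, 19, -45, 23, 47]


Original list: [-7, 19, -45, 23, 47]
Repeatedly take the smallest remaining element:
  Remaining [-7, 19, -45, 23, 47] -> smallest is -45
  Remaining [-7, 19, 23, 47] -> smallest is -7
  Remaining [19, 23, 47] -> smallest is 19
  Remaining [23, 47] -> smallest is 23
  Remaining [47] -> smallest is 47
Collecting the picks in order gives the sorted list.
Final answer: [-45, -7, 19, 23, 47]


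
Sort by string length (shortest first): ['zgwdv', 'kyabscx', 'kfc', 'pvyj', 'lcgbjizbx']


Compute lengths:
  'zgwdv' has length 5
  'kyabscx' has length 7
  'kfc' has length 3
  'pvyj' has length 4
  'lcgbjizbx' has length 9
Lengths in increasing order: 3 < 4 < 5 < 7 < 9
Listing the words in that order gives the answer.
Final answer: ['kfc', 'pvyj', 'zgwdv', 'kyabscx', 'lcgbjizbx']


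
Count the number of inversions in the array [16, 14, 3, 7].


For each element, count the later elements that are smaller than it:
  16 (index 0): smaller elements after it = [14, 3, 7] -> 3
  14 (index 1): smaller elements after it = [3, 7] -> 2
  3 (index 2): smaller elements after it = [] -> 0
Total inversions = 3 + 2 + 0 = 5
Final answer: 5
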